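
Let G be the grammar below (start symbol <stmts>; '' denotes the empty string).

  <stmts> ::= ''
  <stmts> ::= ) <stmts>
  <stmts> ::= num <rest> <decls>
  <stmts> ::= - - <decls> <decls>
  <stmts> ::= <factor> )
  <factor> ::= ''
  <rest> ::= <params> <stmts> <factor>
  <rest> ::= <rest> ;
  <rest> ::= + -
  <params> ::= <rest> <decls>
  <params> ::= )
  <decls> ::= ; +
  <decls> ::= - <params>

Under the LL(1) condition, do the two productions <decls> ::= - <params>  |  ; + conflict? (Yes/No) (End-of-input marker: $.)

No

FIRST(- <params>) = { - } and FIRST(; +) = { ; }.
The FIRST sets are disjoint and neither alternative is nullable — no conflict.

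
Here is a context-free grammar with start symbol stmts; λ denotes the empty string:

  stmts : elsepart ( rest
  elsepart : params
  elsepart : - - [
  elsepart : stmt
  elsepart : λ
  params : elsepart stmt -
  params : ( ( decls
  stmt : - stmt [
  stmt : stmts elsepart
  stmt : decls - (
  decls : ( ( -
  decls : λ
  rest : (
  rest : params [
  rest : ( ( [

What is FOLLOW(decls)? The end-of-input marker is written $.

In params : ( ( decls: decls is at the end, add FOLLOW(params) = { (, -, [ }.
In stmt : decls - (: add FIRST(- () = { - }.
Union: FOLLOW(decls) = { (, -, [ }.

{ (, -, [ }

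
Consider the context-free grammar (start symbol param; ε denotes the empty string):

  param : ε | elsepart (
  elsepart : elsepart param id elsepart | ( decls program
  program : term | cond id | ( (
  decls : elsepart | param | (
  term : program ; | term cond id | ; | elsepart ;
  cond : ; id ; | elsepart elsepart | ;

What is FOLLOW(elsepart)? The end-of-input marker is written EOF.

{ (, ;, id }

In param : elsepart (: add FIRST(() = { ( }.
In elsepart : elsepart param id elsepart: add FIRST(param id elsepart) = { (, id }.
In elsepart : elsepart param id elsepart: elsepart is at the end, add FOLLOW(elsepart) = { (, ;, id }.
In decls : elsepart: elsepart is at the end, add FOLLOW(decls) = { (, ; }.
In term : elsepart ;: add FIRST(;) = { ; }.
In cond : elsepart elsepart: add FIRST(elsepart) = { ( }.
In cond : elsepart elsepart: elsepart is at the end, add FOLLOW(cond) = { id }.
Union: FOLLOW(elsepart) = { (, ;, id }.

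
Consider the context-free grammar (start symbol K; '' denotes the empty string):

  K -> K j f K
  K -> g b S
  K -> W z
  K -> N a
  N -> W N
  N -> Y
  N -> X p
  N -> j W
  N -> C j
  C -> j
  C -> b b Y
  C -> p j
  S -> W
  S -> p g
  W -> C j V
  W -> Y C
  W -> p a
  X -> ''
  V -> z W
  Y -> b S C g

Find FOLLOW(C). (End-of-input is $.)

{ $, a, b, g, j, p, z }

In N -> C j: add FIRST(j) = { j }.
In W -> C j V: add FIRST(j V) = { j }.
In W -> Y C: C is at the end, add FOLLOW(W) = { $, a, b, j, p, z }.
In Y -> b S C g: add FIRST(g) = { g }.
Union: FOLLOW(C) = { $, a, b, g, j, p, z }.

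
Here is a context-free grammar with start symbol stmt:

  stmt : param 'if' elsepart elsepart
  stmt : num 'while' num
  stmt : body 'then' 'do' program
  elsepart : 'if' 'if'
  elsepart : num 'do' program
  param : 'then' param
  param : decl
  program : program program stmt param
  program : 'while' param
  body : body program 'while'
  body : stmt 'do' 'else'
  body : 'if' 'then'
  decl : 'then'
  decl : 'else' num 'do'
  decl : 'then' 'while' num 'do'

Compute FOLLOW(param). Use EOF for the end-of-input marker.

In stmt : param 'if' elsepart elsepart: add FIRST('if' elsepart elsepart) = { 'if' }.
In param : 'then' param: param is at the end, add FOLLOW(param) = { EOF, 'do', 'else', 'if', 'then', 'while', num }.
In program : program program stmt param: param is at the end, add FOLLOW(program) = { EOF, 'do', 'else', 'if', 'then', 'while', num }.
In program : 'while' param: param is at the end, add FOLLOW(program) = { EOF, 'do', 'else', 'if', 'then', 'while', num }.
Union: FOLLOW(param) = { EOF, 'do', 'else', 'if', 'then', 'while', num }.

{ EOF, 'do', 'else', 'if', 'then', 'while', num }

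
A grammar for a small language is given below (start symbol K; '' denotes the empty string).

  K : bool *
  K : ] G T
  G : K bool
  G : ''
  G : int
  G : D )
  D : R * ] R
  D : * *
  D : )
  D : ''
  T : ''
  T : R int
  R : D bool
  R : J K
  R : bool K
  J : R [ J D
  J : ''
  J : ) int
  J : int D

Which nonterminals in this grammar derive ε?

Directly nullable (have an ''-production): G, D, T, J.
No other nonterminal has a production whose RHS symbols are all nullable.

{ D, G, J, T }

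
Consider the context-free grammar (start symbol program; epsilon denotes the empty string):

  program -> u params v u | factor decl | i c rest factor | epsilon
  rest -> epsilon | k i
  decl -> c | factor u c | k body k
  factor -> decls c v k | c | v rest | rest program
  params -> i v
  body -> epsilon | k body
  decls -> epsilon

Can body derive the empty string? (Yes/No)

body has an epsilon-production, so body ⇒ epsilon.

Yes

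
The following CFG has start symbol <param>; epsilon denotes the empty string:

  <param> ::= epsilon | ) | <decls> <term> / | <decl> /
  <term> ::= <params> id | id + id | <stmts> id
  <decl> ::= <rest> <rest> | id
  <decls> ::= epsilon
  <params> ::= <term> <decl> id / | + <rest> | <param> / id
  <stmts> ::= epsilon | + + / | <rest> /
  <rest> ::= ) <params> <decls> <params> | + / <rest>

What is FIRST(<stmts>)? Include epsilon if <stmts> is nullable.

<stmts> ::= epsilon contributes epsilon.
<stmts> ::= + + / contributes {+}.
From <stmts> ::= <rest> /: add FIRST(<rest>) = { ), + }.
Union: FIRST(<stmts>) = { ), +, epsilon }.

{ ), +, epsilon }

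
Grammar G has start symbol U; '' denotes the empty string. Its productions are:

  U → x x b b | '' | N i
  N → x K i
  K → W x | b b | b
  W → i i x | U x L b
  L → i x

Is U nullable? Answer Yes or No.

U has an ''-production, so U ⇒ ''.

Yes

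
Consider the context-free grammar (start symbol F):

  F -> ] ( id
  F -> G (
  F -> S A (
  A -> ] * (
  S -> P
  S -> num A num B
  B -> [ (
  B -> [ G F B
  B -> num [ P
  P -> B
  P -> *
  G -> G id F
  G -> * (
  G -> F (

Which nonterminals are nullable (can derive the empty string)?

No nonterminal has an empty production or an RHS whose symbols are all nullable.

{ } (none)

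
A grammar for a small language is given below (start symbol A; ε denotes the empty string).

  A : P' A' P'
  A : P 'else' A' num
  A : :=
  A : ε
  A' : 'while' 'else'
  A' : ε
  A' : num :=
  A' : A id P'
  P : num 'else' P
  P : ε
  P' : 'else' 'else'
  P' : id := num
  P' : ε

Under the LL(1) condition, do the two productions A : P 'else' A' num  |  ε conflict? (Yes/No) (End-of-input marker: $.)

FIRST(P 'else' A' num) = { 'else', num } and FIRST(ε) = { ε }.
The second is nullable but FOLLOW(A) = { $, id } is disjoint from FIRST of the first.

No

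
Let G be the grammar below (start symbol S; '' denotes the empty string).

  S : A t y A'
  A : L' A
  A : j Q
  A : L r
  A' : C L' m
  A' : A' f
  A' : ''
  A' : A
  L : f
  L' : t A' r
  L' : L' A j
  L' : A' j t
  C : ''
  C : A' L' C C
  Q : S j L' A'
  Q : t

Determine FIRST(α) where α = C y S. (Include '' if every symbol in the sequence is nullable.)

Add FIRST(C)\{''} = { f, j, t }; C is nullable, continue.
y is a terminal; add {y} and stop.

{ f, j, t, y }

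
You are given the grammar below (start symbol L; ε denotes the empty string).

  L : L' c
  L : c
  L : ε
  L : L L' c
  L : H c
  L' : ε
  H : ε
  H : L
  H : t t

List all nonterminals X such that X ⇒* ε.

Directly nullable (have an ε-production): L, L', H.

{ H, L, L' }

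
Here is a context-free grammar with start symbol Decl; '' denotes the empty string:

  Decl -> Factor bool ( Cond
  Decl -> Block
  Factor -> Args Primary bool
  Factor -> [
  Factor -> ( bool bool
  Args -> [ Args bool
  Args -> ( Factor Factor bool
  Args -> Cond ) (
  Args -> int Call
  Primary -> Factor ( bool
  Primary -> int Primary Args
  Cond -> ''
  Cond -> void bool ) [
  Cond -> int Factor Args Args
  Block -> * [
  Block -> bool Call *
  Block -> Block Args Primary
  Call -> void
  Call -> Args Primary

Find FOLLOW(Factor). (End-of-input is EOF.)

{ (, ), [, bool, int, void }

In Decl -> Factor bool ( Cond: add FIRST(bool ( Cond) = { bool }.
In Args -> ( Factor Factor bool: add FIRST(Factor bool) = { (, ), [, int, void }.
In Args -> ( Factor Factor bool: add FIRST(bool) = { bool }.
In Primary -> Factor ( bool: add FIRST(( bool) = { ( }.
In Cond -> int Factor Args Args: add FIRST(Args Args) = { (, ), [, int, void }.
Union: FOLLOW(Factor) = { (, ), [, bool, int, void }.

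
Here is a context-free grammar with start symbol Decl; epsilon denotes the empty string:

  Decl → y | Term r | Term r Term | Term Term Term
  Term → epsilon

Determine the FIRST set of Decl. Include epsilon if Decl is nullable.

{ r, y, epsilon }

Decl → y contributes {y}.
From Decl → Term r: Term nullable, take FIRST(Term) ∪ {r} = { r }.
From Decl → Term r Term: Term nullable, take FIRST(Term) ∪ {r} = { r }.
From Decl → Term Term Term: Term, Term, Term nullable, take FIRST(Term) ∪ FIRST(Term) ∪ FIRST(Term) = {  }; also epsilon since the whole RHS is nullable.
Union: FIRST(Decl) = { r, y, epsilon }.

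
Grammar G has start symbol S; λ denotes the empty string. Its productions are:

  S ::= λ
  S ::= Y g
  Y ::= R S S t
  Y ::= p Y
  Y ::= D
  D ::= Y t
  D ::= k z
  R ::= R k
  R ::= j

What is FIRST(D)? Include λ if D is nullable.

From D ::= Y t: add FIRST(Y) = { j, k, p }.
D ::= k z contributes {k}.
Union: FIRST(D) = { j, k, p }.

{ j, k, p }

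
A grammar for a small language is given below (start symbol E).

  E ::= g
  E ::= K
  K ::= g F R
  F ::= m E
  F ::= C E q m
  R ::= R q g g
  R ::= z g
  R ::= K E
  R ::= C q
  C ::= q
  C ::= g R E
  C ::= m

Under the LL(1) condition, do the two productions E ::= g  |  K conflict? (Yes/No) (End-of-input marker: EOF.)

Yes

FIRST(g) = { g } and FIRST(K) = { g }.
Both contain g, so the two alternatives are not disjoint — LL(1) conflict.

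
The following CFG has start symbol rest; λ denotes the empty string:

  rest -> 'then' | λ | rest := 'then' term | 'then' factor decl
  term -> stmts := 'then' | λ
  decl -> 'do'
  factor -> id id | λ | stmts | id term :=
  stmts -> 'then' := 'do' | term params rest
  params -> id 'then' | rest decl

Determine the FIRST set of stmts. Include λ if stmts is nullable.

{ 'do', 'then', :=, id }

stmts -> 'then' := 'do' contributes {'then'}.
From stmts -> term params rest: term nullable, take FIRST(term) ∪ FIRST(params) = { 'do', 'then', :=, id }.
Union: FIRST(stmts) = { 'do', 'then', :=, id }.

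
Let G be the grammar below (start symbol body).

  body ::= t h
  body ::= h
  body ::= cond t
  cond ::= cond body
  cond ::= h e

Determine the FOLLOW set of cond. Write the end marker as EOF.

In body ::= cond t: add FIRST(t) = { t }.
In cond ::= cond body: add FIRST(body) = { h, t }.
Union: FOLLOW(cond) = { h, t }.

{ h, t }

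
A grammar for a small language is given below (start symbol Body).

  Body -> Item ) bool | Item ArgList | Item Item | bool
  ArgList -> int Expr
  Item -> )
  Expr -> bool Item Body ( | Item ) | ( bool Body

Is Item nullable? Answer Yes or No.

No nonterminal in this grammar is nullable.
No production of Item has an RHS whose symbols are all nullable, so Item is not nullable.

No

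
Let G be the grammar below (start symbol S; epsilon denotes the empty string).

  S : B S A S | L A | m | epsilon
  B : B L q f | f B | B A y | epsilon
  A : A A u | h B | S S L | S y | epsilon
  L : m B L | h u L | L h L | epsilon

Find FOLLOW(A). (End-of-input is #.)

{ #, f, h, m, q, u, y }

In S : B S A S: add FIRST(S)\{epsilon} = { f, h, m, q, u, y }.
  Since S is nullable, also add FOLLOW(S) = { #, f, h, m, q, u, y }.
In S : L A: A is at the end, add FOLLOW(S) = { #, f, h, m, q, u, y }.
In B : B A y: add FIRST(y) = { y }.
In A : A A u: add FIRST(A u) = { f, h, m, q, u, y }.
In A : A A u: add FIRST(u) = { u }.
Union: FOLLOW(A) = { #, f, h, m, q, u, y }.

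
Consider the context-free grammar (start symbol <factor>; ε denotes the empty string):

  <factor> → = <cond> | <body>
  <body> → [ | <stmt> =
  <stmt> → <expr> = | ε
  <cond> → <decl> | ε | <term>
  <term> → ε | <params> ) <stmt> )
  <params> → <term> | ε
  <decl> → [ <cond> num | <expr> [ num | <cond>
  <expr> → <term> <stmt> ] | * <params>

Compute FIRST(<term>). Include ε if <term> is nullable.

{ ), ε }

<term> → ε contributes ε.
From <term> → <params> ) <stmt> ): <params> nullable, take FIRST(<params>) ∪ {)} = { ) }.
Union: FIRST(<term>) = { ), ε }.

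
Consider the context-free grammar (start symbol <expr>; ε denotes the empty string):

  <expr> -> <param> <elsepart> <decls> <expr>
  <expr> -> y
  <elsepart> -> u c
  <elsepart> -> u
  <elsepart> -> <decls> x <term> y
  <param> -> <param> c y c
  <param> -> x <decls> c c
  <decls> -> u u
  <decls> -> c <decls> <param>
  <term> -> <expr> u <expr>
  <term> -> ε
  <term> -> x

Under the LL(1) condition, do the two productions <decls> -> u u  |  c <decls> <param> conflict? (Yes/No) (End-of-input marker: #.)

No

FIRST(u u) = { u } and FIRST(c <decls> <param>) = { c }.
The FIRST sets are disjoint and neither alternative is nullable — no conflict.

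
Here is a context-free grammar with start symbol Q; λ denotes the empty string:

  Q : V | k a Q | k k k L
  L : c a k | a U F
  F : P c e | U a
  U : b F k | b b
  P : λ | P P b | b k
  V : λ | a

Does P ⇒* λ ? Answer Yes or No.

P has an λ-production, so P ⇒ λ.

Yes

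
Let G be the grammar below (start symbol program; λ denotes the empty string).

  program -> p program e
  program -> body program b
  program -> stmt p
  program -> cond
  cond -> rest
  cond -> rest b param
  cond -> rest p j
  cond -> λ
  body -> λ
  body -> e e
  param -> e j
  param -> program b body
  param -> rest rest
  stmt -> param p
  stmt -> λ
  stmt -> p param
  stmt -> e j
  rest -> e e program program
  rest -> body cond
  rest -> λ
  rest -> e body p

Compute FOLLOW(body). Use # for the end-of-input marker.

{ #, b, e, p }

In program -> body program b: add FIRST(program b) = { b, e, p }.
In param -> program b body: body is at the end, add FOLLOW(param) = { #, b, e, p }.
In rest -> body cond: add FIRST(cond)\{λ} = { b, e, p }.
  Since cond is nullable, also add FOLLOW(rest) = { #, b, e, p }.
In rest -> e body p: add FIRST(p) = { p }.
Union: FOLLOW(body) = { #, b, e, p }.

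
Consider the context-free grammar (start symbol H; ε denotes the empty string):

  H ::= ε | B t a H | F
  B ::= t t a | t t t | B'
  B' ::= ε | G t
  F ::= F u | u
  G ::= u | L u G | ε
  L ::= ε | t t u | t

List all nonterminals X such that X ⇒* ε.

Directly nullable (have an ε-production): H, B', G, L.
B ::= B' with every symbol nullable, so B is nullable.
No other nonterminal has a production whose RHS symbols are all nullable.

{ B, B', G, H, L }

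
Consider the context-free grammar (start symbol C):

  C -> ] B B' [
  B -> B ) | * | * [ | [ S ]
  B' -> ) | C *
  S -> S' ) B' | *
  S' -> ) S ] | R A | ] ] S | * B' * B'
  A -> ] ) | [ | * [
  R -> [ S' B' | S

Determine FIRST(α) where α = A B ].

{ *, [, ] }

Add FIRST(A) = { *, [, ] }; A is not nullable, stop.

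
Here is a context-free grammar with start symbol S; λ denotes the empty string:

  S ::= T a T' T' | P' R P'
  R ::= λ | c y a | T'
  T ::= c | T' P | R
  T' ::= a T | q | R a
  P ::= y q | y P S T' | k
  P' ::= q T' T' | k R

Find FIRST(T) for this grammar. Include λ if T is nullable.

T ::= c contributes {c}.
From T ::= T' P: add FIRST(T') = { a, c, q }.
From T ::= R: add FIRST(R) = { a, c, q, λ } (including λ since R is nullable).
Union: FIRST(T) = { a, c, q, λ }.

{ a, c, q, λ }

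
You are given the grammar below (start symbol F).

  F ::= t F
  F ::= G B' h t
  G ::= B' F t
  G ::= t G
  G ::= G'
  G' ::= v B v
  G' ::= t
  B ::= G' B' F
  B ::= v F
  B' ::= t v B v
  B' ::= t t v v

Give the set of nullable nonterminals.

{ } (none)

No nonterminal has an empty production or an RHS whose symbols are all nullable.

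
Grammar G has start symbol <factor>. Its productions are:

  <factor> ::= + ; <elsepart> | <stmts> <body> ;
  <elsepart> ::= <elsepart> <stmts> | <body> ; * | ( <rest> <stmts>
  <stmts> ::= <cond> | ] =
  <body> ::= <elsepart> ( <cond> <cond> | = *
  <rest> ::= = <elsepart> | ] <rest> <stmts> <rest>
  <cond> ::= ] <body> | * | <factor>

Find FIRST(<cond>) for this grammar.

<cond> ::= ] <body> contributes {]}.
<cond> ::= * contributes {*}.
From <cond> ::= <factor>: add FIRST(<factor>) = { *, +, ] }.
Union: FIRST(<cond>) = { *, +, ] }.

{ *, +, ] }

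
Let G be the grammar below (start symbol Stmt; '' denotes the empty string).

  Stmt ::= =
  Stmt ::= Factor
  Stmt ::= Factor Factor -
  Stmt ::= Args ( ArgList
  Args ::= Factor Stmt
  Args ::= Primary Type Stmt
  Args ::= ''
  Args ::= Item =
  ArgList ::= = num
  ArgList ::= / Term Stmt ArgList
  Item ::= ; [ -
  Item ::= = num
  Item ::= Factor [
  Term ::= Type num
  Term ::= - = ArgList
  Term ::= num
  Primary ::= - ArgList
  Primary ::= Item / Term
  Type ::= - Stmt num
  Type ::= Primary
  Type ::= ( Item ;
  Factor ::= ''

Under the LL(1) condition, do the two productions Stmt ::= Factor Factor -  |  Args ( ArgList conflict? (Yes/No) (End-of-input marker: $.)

FIRST(Factor Factor -) = { - } and FIRST(Args ( ArgList) = { (, -, ;, =, [ }.
Both contain -, so the two alternatives are not disjoint — LL(1) conflict.

Yes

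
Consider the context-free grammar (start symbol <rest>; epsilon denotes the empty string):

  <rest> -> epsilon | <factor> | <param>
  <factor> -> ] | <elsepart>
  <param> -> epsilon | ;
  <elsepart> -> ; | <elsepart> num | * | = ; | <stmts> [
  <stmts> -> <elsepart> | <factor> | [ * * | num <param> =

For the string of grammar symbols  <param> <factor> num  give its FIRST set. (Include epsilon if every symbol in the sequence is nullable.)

Add FIRST(<param>)\{epsilon} = { ; }; <param> is nullable, continue.
Add FIRST(<factor>) = { *, ;, =, [, ], num }; <factor> is not nullable, stop.

{ *, ;, =, [, ], num }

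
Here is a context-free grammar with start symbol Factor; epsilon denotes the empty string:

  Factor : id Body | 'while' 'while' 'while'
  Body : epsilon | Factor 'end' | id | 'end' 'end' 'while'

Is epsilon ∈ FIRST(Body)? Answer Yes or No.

Yes

Body has an epsilon-production, so Body ⇒ epsilon.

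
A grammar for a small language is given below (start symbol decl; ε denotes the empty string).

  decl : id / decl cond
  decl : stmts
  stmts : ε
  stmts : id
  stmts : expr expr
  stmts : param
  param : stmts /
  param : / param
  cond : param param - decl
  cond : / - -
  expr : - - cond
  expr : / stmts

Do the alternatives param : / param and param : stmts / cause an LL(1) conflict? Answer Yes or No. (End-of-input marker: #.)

Yes

FIRST(/ param) = { / } and FIRST(stmts /) = { -, /, id }.
Both contain /, so the two alternatives are not disjoint — LL(1) conflict.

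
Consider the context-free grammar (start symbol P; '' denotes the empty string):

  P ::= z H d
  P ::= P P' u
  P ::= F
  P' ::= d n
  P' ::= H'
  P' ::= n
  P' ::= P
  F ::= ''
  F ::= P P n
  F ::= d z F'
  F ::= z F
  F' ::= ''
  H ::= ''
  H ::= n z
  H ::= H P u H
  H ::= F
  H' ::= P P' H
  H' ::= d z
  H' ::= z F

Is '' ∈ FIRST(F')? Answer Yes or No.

F' has an ''-production, so F' ⇒ ''.

Yes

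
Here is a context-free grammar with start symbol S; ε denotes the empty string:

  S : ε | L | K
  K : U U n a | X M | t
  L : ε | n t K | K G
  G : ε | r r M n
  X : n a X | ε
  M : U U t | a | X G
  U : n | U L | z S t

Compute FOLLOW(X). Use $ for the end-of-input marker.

{ $, a, n, r, t, z }

In K : X M: add FIRST(M)\{ε} = { a, n, r, z }.
  Since M is nullable, also add FOLLOW(K) = { $, a, n, r, t, z }.
In X : n a X: X is at the end, add FOLLOW(X) = { $, a, n, r, t, z }.
In M : X G: add FIRST(G)\{ε} = { r }.
  Since G is nullable, also add FOLLOW(M) = { $, a, n, r, t, z }.
Union: FOLLOW(X) = { $, a, n, r, t, z }.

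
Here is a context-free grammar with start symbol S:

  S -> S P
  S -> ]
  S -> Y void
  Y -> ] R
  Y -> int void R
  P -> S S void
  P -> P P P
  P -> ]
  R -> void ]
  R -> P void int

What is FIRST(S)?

From S -> S P: add FIRST(S) = { ], int }.
S -> ] contributes {]}.
From S -> Y void: add FIRST(Y) = { ], int }.
Union: FIRST(S) = { ], int }.

{ ], int }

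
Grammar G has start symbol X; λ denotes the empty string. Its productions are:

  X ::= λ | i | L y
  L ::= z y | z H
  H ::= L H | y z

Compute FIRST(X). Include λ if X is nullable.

{ i, z, λ }

X ::= λ contributes λ.
X ::= i contributes {i}.
From X ::= L y: add FIRST(L) = { z }.
Union: FIRST(X) = { i, z, λ }.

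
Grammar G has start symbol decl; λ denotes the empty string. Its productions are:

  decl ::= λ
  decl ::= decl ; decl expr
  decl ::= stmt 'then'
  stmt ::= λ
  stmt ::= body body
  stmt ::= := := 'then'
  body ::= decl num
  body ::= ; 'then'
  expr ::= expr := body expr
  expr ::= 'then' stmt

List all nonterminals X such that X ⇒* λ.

Directly nullable (have an λ-production): decl, stmt.
No other nonterminal has a production whose RHS symbols are all nullable.

{ decl, stmt }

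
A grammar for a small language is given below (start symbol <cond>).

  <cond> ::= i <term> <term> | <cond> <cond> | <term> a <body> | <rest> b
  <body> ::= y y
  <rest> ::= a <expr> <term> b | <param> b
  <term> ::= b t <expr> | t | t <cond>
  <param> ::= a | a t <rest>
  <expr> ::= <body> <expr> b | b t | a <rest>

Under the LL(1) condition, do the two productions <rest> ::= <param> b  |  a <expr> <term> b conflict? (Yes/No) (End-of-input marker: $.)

Yes

FIRST(<param> b) = { a } and FIRST(a <expr> <term> b) = { a }.
Both contain a, so the two alternatives are not disjoint — LL(1) conflict.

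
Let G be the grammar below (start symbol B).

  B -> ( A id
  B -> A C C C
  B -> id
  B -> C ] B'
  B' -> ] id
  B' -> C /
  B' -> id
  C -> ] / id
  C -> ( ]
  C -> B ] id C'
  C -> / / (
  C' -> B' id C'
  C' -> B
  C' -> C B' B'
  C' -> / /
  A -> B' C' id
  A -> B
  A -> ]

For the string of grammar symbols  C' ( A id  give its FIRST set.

{ (, /, ], id }

Add FIRST(C') = { (, /, ], id }; C' is not nullable, stop.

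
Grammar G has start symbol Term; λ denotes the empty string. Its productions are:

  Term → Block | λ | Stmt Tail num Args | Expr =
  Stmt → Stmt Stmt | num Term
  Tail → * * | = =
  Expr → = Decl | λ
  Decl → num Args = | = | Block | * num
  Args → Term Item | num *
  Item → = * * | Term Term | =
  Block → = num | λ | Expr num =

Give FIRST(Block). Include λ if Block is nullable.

{ =, num, λ }

Block → = num contributes {=}.
Block → λ contributes λ.
From Block → Expr num =: Expr nullable, take FIRST(Expr) ∪ {num} = { =, num }.
Union: FIRST(Block) = { =, num, λ }.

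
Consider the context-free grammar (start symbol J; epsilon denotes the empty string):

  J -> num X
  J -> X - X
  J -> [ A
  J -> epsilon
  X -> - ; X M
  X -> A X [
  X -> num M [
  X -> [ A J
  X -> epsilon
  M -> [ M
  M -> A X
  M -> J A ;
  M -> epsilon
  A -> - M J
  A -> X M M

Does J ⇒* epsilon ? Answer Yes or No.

Yes

J has an epsilon-production, so J ⇒ epsilon.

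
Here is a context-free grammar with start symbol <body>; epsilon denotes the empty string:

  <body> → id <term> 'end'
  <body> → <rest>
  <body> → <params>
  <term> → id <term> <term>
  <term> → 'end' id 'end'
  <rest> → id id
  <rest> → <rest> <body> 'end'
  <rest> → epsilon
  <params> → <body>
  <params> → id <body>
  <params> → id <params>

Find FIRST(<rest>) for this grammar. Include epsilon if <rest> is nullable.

<rest> → id id contributes {id}.
From <rest> → <rest> <body> 'end': <rest>, <body> nullable, take FIRST(<rest>) ∪ FIRST(<body>) ∪ {'end'} = { 'end', id }.
<rest> → epsilon contributes epsilon.
Union: FIRST(<rest>) = { 'end', id, epsilon }.

{ 'end', id, epsilon }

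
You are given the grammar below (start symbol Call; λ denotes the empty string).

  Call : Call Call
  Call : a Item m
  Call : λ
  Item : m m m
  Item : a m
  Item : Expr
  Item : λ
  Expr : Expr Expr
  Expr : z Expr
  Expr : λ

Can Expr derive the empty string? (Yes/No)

Expr has an λ-production, so Expr ⇒ λ.

Yes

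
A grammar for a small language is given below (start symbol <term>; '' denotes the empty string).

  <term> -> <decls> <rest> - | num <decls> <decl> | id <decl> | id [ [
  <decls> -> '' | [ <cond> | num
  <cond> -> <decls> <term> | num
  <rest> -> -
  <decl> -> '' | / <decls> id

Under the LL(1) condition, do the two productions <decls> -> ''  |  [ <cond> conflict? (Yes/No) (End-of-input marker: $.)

Yes

FIRST('') = { '' } and FIRST([ <cond>) = { [ }.
The first alternative is nullable and FOLLOW(<decls>) = { $, -, /, [, id, num } shares [ with FIRST of the second — conflict.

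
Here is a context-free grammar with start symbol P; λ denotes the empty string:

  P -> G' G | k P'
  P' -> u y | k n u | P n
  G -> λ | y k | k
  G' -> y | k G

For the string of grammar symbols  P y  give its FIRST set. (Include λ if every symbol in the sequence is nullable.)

Add FIRST(P) = { k, y }; P is not nullable, stop.

{ k, y }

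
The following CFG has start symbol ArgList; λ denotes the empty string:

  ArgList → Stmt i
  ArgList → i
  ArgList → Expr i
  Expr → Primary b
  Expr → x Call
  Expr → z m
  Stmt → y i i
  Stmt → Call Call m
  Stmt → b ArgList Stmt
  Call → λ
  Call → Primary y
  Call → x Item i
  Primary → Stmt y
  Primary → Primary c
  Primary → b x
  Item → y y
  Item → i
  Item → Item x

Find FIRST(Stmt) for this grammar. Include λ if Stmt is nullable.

Stmt → y i i contributes {y}.
From Stmt → Call Call m: Call, Call nullable, take FIRST(Call) ∪ FIRST(Call) ∪ {m} = { b, m, x, y }.
Stmt → b ArgList Stmt contributes {b}.
Union: FIRST(Stmt) = { b, m, x, y }.

{ b, m, x, y }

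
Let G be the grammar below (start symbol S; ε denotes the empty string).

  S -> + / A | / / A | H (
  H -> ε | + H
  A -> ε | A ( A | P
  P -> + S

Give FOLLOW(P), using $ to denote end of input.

{ $, ( }

In A -> P: P is at the end, add FOLLOW(A) = { $, ( }.
Union: FOLLOW(P) = { $, ( }.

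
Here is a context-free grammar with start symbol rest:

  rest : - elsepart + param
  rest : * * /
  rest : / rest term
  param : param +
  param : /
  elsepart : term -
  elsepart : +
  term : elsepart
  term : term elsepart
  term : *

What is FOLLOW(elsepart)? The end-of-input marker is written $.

In rest : - elsepart + param: add FIRST(+ param) = { + }.
In term : elsepart: elsepart is at the end, add FOLLOW(term) = { $, *, +, - }.
In term : term elsepart: elsepart is at the end, add FOLLOW(term) = { $, *, +, - }.
Union: FOLLOW(elsepart) = { $, *, +, - }.

{ $, *, +, - }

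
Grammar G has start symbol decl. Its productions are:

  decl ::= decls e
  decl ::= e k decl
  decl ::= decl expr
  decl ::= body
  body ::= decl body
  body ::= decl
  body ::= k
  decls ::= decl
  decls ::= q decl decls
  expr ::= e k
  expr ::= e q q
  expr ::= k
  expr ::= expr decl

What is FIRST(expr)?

{ e, k }

expr ::= e k contributes {e}.
expr ::= e q q contributes {e}.
expr ::= k contributes {k}.
From expr ::= expr decl: add FIRST(expr) = { e, k }.
Union: FIRST(expr) = { e, k }.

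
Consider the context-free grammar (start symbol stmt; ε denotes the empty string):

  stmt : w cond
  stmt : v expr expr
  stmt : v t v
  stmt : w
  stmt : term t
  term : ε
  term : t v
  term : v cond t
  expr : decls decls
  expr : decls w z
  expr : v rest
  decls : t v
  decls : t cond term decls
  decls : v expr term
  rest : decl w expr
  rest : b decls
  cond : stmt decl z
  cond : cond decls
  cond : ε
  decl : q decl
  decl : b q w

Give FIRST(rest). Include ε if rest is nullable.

From rest : decl w expr: add FIRST(decl) = { b, q }.
rest : b decls contributes {b}.
Union: FIRST(rest) = { b, q }.

{ b, q }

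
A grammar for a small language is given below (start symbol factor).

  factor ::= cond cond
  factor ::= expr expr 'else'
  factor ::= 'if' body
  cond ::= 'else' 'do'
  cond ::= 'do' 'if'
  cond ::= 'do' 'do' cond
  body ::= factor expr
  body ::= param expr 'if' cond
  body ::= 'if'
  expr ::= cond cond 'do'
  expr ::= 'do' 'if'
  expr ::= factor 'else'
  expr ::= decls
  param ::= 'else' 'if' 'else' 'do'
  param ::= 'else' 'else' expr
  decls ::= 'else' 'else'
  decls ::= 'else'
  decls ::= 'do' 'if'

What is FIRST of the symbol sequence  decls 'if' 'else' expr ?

{ 'do', 'else' }

Add FIRST(decls) = { 'do', 'else' }; decls is not nullable, stop.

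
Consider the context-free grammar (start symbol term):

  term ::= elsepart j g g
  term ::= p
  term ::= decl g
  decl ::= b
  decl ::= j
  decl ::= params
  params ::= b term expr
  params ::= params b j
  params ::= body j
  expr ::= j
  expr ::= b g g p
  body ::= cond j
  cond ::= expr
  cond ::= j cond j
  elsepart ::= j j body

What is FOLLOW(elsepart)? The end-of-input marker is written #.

In term ::= elsepart j g g: add FIRST(j g g) = { j }.
Union: FOLLOW(elsepart) = { j }.

{ j }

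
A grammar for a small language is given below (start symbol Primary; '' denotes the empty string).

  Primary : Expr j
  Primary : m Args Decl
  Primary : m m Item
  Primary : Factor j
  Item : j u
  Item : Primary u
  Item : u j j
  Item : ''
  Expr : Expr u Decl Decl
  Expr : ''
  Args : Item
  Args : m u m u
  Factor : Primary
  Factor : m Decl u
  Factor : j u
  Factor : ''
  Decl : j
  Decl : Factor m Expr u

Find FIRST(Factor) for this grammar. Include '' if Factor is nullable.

From Factor : Primary: add FIRST(Primary) = { j, m, u }.
Factor : m Decl u contributes {m}.
Factor : j u contributes {j}.
Factor : '' contributes ''.
Union: FIRST(Factor) = { j, m, u, '' }.

{ j, m, u, '' }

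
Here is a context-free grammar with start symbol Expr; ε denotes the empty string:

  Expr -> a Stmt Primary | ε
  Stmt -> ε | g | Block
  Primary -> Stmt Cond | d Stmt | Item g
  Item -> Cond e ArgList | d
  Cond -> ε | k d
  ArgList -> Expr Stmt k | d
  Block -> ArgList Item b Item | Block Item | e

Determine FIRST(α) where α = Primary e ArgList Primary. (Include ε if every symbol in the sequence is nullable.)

{ a, d, e, g, k }

Add FIRST(Primary)\{ε} = { a, d, e, g, k }; Primary is nullable, continue.
e is a terminal; add {e} and stop.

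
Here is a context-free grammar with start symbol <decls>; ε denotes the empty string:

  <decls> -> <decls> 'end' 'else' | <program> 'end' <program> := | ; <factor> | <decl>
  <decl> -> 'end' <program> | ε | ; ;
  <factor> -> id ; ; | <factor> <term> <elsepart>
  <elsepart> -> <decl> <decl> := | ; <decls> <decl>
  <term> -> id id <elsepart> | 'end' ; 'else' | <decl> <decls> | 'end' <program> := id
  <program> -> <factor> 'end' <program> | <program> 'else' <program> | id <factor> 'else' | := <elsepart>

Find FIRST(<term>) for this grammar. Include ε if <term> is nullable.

{ 'end', :=, ;, id, ε }

<term> -> id id <elsepart> contributes {id}.
<term> -> 'end' ; 'else' contributes {'end'}.
From <term> -> <decl> <decls>: <decl>, <decls> nullable, take FIRST(<decl>) ∪ FIRST(<decls>) = { 'end', :=, ;, id }; also ε since the whole RHS is nullable.
<term> -> 'end' <program> := id contributes {'end'}.
Union: FIRST(<term>) = { 'end', :=, ;, id, ε }.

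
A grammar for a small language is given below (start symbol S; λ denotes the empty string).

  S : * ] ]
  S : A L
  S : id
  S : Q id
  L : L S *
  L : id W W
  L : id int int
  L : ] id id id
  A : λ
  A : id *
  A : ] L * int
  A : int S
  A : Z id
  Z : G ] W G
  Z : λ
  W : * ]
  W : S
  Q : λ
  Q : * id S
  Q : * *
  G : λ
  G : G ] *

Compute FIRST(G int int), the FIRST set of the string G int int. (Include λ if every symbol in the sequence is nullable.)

Add FIRST(G)\{λ} = { ] }; G is nullable, continue.
int is a terminal; add {int} and stop.

{ ], int }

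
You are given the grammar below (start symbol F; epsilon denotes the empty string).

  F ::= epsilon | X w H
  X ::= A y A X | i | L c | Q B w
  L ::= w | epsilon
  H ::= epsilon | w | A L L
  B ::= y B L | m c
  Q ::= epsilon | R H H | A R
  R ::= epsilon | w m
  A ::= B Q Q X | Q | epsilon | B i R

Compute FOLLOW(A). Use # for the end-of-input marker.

{ #, c, i, m, w, y }

In X ::= A y A X: add FIRST(y A X) = { y }.
In X ::= A y A X: add FIRST(X) = { c, i, m, w, y }.
In H ::= A L L: add FIRST(L L)\{epsilon} = { w }.
  Since L L is nullable, also add FOLLOW(H) = { #, c, i, m, w, y }.
In Q ::= A R: add FIRST(R)\{epsilon} = { w }.
  Since R is nullable, also add FOLLOW(Q) = { #, c, i, m, w, y }.
Union: FOLLOW(A) = { #, c, i, m, w, y }.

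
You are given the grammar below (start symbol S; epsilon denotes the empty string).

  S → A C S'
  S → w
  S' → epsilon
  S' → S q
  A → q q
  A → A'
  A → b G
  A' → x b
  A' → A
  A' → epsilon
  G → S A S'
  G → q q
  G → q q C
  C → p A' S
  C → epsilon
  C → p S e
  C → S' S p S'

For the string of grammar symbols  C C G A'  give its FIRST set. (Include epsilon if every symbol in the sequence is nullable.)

Add FIRST(C)\{epsilon} = { b, p, q, w, x }; C is nullable, continue.
Add FIRST(C)\{epsilon} = { b, p, q, w, x }; C is nullable, continue.
Add FIRST(G)\{epsilon} = { b, p, q, w, x }; G is nullable, continue.
Add FIRST(A')\{epsilon} = { b, q, x }; A' is nullable, continue.
Every symbol is nullable, so include epsilon.

{ b, p, q, w, x, epsilon }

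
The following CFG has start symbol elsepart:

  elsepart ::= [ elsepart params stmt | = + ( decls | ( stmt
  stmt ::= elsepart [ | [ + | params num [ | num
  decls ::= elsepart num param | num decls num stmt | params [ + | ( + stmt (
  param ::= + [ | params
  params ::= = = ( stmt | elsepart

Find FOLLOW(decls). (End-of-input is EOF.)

{ EOF, (, =, [, num }

In elsepart ::= = + ( decls: decls is at the end, add FOLLOW(elsepart) = { EOF, (, =, [, num }.
In decls ::= num decls num stmt: add FIRST(num stmt) = { num }.
Union: FOLLOW(decls) = { EOF, (, =, [, num }.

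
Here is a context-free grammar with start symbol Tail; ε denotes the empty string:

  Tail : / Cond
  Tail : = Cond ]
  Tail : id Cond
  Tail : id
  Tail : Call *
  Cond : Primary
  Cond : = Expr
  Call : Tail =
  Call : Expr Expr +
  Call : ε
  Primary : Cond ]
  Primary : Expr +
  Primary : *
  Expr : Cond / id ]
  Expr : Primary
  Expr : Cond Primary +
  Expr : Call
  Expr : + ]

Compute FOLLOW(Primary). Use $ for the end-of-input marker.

{ $, *, +, /, =, ], id }

In Cond : Primary: Primary is at the end, add FOLLOW(Cond) = { $, *, +, /, =, ], id }.
In Expr : Primary: Primary is at the end, add FOLLOW(Expr) = { $, *, +, /, =, ], id }.
In Expr : Cond Primary +: add FIRST(+) = { + }.
Union: FOLLOW(Primary) = { $, *, +, /, =, ], id }.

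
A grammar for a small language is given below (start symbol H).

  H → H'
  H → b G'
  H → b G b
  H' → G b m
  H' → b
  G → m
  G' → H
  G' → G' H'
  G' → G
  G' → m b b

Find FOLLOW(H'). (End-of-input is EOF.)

In H → H': H' is at the end, add FOLLOW(H) = { EOF, b, m }.
In G' → G' H': H' is at the end, add FOLLOW(G') = { EOF, b, m }.
Union: FOLLOW(H') = { EOF, b, m }.

{ EOF, b, m }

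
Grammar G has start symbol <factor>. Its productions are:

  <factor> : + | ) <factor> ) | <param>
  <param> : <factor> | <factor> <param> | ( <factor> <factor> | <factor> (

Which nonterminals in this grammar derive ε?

{ } (none)

No nonterminal has an empty production or an RHS whose symbols are all nullable.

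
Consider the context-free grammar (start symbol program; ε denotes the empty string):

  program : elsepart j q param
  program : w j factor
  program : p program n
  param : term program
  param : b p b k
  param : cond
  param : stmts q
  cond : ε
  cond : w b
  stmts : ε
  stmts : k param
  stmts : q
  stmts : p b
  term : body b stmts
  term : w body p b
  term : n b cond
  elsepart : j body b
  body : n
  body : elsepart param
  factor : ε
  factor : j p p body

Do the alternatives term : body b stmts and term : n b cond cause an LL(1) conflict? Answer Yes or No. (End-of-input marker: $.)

FIRST(body b stmts) = { j, n } and FIRST(n b cond) = { n }.
Both contain n, so the two alternatives are not disjoint — LL(1) conflict.

Yes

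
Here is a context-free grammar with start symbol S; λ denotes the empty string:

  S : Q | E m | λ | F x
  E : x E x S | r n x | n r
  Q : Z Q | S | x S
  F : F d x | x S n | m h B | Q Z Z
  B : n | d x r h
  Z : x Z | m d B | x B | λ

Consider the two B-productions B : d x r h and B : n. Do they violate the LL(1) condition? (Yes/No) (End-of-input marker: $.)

FIRST(d x r h) = { d } and FIRST(n) = { n }.
The FIRST sets are disjoint and neither alternative is nullable — no conflict.

No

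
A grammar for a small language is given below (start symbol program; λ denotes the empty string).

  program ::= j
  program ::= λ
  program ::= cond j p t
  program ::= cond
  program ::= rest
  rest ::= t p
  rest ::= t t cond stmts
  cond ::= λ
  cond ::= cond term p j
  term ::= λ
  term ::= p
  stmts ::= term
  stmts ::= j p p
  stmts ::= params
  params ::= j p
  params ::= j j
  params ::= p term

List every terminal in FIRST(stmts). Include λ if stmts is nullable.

From stmts ::= term: add FIRST(term) = { p, λ } (including λ since term is nullable).
stmts ::= j p p contributes {j}.
From stmts ::= params: add FIRST(params) = { j, p }.
Union: FIRST(stmts) = { j, p, λ }.

{ j, p, λ }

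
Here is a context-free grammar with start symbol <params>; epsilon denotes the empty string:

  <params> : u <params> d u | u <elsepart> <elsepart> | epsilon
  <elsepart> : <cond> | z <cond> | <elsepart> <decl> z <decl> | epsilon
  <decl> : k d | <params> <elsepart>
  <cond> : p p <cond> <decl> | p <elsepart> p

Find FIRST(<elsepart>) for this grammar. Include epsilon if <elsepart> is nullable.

{ k, p, u, z, epsilon }

From <elsepart> : <cond>: add FIRST(<cond>) = { p }.
<elsepart> : z <cond> contributes {z}.
From <elsepart> : <elsepart> <decl> z <decl>: <elsepart>, <decl> nullable, take FIRST(<elsepart>) ∪ FIRST(<decl>) ∪ {z} = { k, p, u, z }.
<elsepart> : epsilon contributes epsilon.
Union: FIRST(<elsepart>) = { k, p, u, z, epsilon }.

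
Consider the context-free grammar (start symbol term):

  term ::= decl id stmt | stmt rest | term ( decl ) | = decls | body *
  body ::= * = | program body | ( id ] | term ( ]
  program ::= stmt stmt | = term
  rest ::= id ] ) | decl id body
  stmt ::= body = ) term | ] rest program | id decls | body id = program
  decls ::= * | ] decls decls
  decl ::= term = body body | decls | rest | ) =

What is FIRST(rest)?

{ (, ), *, =, ], id }

rest ::= id ] ) contributes {id}.
From rest ::= decl id body: add FIRST(decl) = { (, ), *, =, ], id }.
Union: FIRST(rest) = { (, ), *, =, ], id }.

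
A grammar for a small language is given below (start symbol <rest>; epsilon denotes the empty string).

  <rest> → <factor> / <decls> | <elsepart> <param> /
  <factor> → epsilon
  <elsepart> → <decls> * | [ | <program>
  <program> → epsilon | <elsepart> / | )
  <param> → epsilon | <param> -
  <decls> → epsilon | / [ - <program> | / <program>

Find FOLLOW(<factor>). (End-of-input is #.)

In <rest> → <factor> / <decls>: add FIRST(/ <decls>) = { / }.
Union: FOLLOW(<factor>) = { / }.

{ / }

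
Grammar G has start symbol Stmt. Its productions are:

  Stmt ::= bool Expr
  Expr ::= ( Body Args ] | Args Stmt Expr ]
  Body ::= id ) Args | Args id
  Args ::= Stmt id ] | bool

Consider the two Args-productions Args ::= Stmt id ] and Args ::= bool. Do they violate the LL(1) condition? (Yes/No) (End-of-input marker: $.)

Yes

FIRST(Stmt id ]) = { bool } and FIRST(bool) = { bool }.
Both contain bool, so the two alternatives are not disjoint — LL(1) conflict.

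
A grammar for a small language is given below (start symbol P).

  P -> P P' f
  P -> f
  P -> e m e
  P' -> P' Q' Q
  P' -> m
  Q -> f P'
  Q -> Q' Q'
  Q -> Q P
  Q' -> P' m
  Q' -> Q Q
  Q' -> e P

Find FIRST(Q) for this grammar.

{ e, f, m }

Q -> f P' contributes {f}.
From Q -> Q' Q': add FIRST(Q') = { e, f, m }.
From Q -> Q P: add FIRST(Q) = { e, f, m }.
Union: FIRST(Q) = { e, f, m }.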